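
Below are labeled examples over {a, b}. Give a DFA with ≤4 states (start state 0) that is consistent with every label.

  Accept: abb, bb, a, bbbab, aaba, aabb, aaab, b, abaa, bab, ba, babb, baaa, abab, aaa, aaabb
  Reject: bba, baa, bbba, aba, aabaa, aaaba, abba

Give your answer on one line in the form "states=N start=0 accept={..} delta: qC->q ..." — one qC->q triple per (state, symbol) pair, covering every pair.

states=3 start=0 accept={1,2} delta: 0a->1 0b->2 1a->0 1b->1 2a->1 2b->1

Grow the machine one transition at a time. Run the examples from 0; the earliest place one falls off (shortest prefix, ties alphabetical) gets sent to the lowest-numbered state that keeps every Accept/Reject pair distinguishable — a pair clashes when both reach the same state with identical unread suffix — and to a fresh state only if none does.
a: 0a undefined. 0a->0: no, aaba/aba meet in 0 with "ba" left. Open state 1: 0a->1.
b: 0b undefined. 0b->0: no, a/bba meet in 1. 0b->1: no, aaa/baa meet in 1 with "aa" left. Open state 2: 0b->2.
aa: 1a undefined. 1a->0: ok.
ab: 1b undefined. 1b->0: no, a/aba meet in 1. 1b->1: ok.
ba: 2a undefined. 2a->0: no, abb/baa meet in 1. 2a->1: ok.
bb: 2b undefined. 2b->0: no, abb/bba meet in 1. 2b->1: ok.
All examples now run through 3 states with every (state, symbol) defined. Accept strings end in {1,2}, Reject strings end in {0}; accept={1,2}.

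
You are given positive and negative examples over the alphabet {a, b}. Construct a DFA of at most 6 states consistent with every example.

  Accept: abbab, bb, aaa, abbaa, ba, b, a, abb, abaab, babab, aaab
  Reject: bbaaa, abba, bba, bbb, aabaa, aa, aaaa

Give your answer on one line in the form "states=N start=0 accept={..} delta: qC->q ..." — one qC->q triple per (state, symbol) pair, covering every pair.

states=4 start=0 accept={1,2,3} delta: 0a->1 0b->2 1a->0 1b->1 2a->1 2b->3 3a->0 3b->0

Grow the machine one transition at a time. Run the examples from 0; the earliest place one falls off (shortest prefix, ties alphabetical) gets sent to the lowest-numbered state that keeps every Accept/Reject pair distinguishable — a pair clashes when both reach the same state with identical unread suffix — and to a fresh state only if none does.
a: 0a undefined. 0a->0: no, aaa/aa meet in 0. Open state 1: 0a->1.
b: 0b undefined. 0b->0: no, bb/bbb meet in 0. 0b->1: no, ba/aa meet in 1 with "a" left. Open state 2: 0b->2.
aa: 1a undefined. 1a->0: ok.
ab: 1b undefined. 1b->0: no, abbaa/aabaa meet in 2 with "aa" left. 1b->1: ok.
ba: 2a undefined. 2a->0: no, aaa/aabaa meet in 1. 2a->1: ok.
bb: 2b undefined. 2b->0: no, abbab/bbb meet in 2. 2b->1: no, bb/bbb meet in 1. 2b->2: no, abbab/bbb meet in 2. Open state 3: 2b->3.
bba: 3a undefined. 3a->0: ok.
bbb: 3b undefined. 3b->0: ok.
All examples now run through 4 states with every (state, symbol) defined. Accept strings end in {1,2,3}, Reject strings end in {0}; accept={1,2,3}.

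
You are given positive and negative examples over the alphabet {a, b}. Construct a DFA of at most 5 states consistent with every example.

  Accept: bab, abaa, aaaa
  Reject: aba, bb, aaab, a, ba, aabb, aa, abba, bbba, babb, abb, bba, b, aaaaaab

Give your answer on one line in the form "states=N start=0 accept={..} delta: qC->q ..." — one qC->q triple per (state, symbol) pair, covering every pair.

states=5 start=0 accept={3,4} delta: 0a->1 0b->0 1a->2 1b->3 2a->4 2b->0 3a->2 3b->0 4a->3 4b->0

Grow the machine one transition at a time. Run the examples from 0; the earliest place one falls off (shortest prefix, ties alphabetical) gets sent to the lowest-numbered state that keeps every Accept/Reject pair distinguishable — a pair clashes when both reach the same state with identical unread suffix — and to a fresh state only if none does.
a: 0a undefined. 0a->0: no, aaaa/a meet in 0. Open state 1: 0a->1.
b: 0b undefined. 0b->0: ok.
aa: 1a undefined. 1a->0: no, bab/aaab meet in 1 with "b" left. 1a->1: no, bab/aaab meet in 1 with "b" left. Open state 2: 1a->2.
ab: 1b undefined. 1b->0: no, bab/bb meet in 0. 1b->1: no, bab/a meet in 1. 1b->2: no, bab/aa meet in 2. Open state 3: 1b->3.
aaa: 2a undefined. 2a->0: no, aaaa/a meet in 1. 2a->1: no, bab/aaab meet in 3. 2a->2: no, aaaa/aa meet in 2. 2a->3: no, aaaa/aba meet in 3 with "a" left. Open state 4: 2a->4.
aab: 2b undefined. 2b->0: ok.
aba: 3a undefined. 3a->0: no, abaa/a meet in 1. 3a->1: no, abaa/aa meet in 2. 3a->2: ok.
abb: 3b undefined. 3b->0: ok.
aaaa: 4a undefined. 4a->0: no, aaaa/bb meet in 0. 4a->1: no, aaaa/a meet in 1. 4a->2: no, aaaa/aba meet in 2. 4a->3: ok.
aaab: 4b undefined. 4b->0: ok.
All examples now run through 5 states with every (state, symbol) defined. Accept strings end in {3,4}, Reject strings end in {0,1,2}; accept={3,4}.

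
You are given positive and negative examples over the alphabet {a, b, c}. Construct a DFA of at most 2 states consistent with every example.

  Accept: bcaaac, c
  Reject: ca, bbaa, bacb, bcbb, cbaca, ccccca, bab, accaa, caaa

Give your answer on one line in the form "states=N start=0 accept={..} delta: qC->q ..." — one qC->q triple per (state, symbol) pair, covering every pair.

Fold the examples into a partial DFA from state 0: repeatedly fix the first undefined (state, symbol) met by the shortest-then-alphabetical prefix, trying targets in increasing order and rejecting any under which an Accept and a Reject string meet in one state with the same remainder; add a state when all current targets are rejected. Accepting states are where Accept strings end.
a: 0a undefined. 0a->0: ok.
b: 0b undefined. 0b->0: ok.
c: 0c undefined. 0c->0: no, bcaaac/ca meet in 0. Open state 1: 0c->1.
ca: 1a undefined. 1a->0: ok.
cb: 1b undefined. 1b->0: ok.
cc: 1c undefined. 1c->0: ok.
All examples now run through 2 states with every (state, symbol) defined. Accept strings end in {1}, Reject strings end in {0}; accept={1}.

states=2 start=0 accept={1} delta: 0a->0 0b->0 0c->1 1a->0 1b->0 1c->0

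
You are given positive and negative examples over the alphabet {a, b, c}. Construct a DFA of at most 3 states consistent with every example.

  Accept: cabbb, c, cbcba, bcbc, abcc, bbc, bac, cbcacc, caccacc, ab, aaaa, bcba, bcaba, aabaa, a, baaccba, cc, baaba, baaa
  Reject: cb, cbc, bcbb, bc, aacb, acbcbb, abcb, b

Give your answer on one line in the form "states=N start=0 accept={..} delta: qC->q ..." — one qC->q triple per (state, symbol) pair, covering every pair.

Fold the examples into a partial DFA from state 0: repeatedly fix the first undefined (state, symbol) met by the shortest-then-alphabetical prefix, trying targets in increasing order and rejecting any under which an Accept and a Reject string meet in one state with the same remainder; add a state when all current targets are rejected. Accepting states are where Accept strings end.
a: 0a undefined. 0a->0: no, ab/b meet in 0 with "b" left. Open state 1: 0a->1.
b: 0b undefined. 0b->0: no, c/bc meet in 0 with "c" left. 0b->1: no, a/b meet in 1. Open state 2: 0b->2.
c: 0c undefined. 0c->0: ok.
aa: 1a undefined. 1a->0: ok.
ab: 1b undefined. 1b->0: ok.
ac: 1c undefined. 1c->0: ok.
ba: 2a undefined. 2a->0: ok.
bb: 2b undefined. 2b->0: ok.
bc: 2c undefined. 2c->0: no, cabbb/cbc meet in 0. 2c->1: no, cbcba/cbc meet in 1. 2c->2: ok.
All examples now run through 3 states with every (state, symbol) defined. Accept strings end in {0,1}, Reject strings end in {2}; accept={0,1}.

states=3 start=0 accept={0,1} delta: 0a->1 0b->2 0c->0 1a->0 1b->0 1c->0 2a->0 2b->0 2c->2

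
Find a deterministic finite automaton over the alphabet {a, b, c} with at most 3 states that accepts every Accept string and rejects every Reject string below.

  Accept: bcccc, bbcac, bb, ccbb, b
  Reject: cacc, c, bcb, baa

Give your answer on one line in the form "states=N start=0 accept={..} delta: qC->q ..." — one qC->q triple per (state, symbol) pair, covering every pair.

Grow the machine one transition at a time. Run the examples from 0; the earliest place one falls off (shortest prefix, ties alphabetical) gets sent to the lowest-numbered state that keeps every Accept/Reject pair distinguishable — a pair clashes when both reach the same state with identical unread suffix — and to a fresh state only if none does.
b: 0b undefined. 0b->0: ok.
c: 0c undefined. 0c->0: no, bcccc/c meet in 0. Open state 1: 0c->1.
ba: 0a undefined. 0a->0: no, bb/baa meet in 0. 0a->1: ok.
ca: 1a undefined. 1a->0: no, bbcac/c meet in 1. 1a->1: ok.
cc: 1c undefined. 1c->0: ok.
bcb: 1b undefined. 1b->0: no, bcccc/bcb meet in 0. 1b->1: ok.
All examples now run through 2 states with every (state, symbol) defined. Accept strings end in {0}, Reject strings end in {1}; accept={0}.

states=2 start=0 accept={0} delta: 0a->1 0b->0 0c->1 1a->1 1b->1 1c->0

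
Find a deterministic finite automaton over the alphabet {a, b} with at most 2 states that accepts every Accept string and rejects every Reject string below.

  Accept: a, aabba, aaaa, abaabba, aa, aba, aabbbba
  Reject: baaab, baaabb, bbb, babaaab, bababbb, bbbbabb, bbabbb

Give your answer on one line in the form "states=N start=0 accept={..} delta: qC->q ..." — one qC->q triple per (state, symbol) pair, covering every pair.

State merging on the prefix tree: take the shortest (then alphabetical) example prefix whose next move is undefined and point that move at state 0, else 1, else 2, ...; a target is out if some Accept/Reject pair would then sit in one state with the same input left (inseparable). If every existing state is out, open a new one.
a: 0a undefined. 0a->0: ok.
b: 0b undefined. 0b->0: no, a/baaab meet in 0. Open state 1: 0b->1.
ba: 1a undefined. 1a->0: ok.
bb: 1b undefined. 1b->0: no, a/baaabb meet in 0. 1b->1: ok.
All examples now run through 2 states with every (state, symbol) defined. Accept strings end in {0}, Reject strings end in {1}; accept={0}.

states=2 start=0 accept={0} delta: 0a->0 0b->1 1a->0 1b->1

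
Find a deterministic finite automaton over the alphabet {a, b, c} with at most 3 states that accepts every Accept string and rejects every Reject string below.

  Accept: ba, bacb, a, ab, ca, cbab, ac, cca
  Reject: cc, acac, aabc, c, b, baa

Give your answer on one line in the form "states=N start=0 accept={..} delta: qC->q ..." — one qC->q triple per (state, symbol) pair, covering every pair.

Grow the machine one transition at a time. Run the examples from 0; the earliest place one falls off (shortest prefix, ties alphabetical) gets sent to the lowest-numbered state that keeps every Accept/Reject pair distinguishable — a pair clashes when both reach the same state with identical unread suffix — and to a fresh state only if none does.
a: 0a undefined. 0a->0: no, ab/b meet in 0 with "b" left. Open state 1: 0a->1.
b: 0b undefined. 0b->0: ok.
c: 0c undefined. 0c->0: ok.
aa: 1a undefined. 1a->0: ok.
ab: 1b undefined. 1b->0: no, ab/cc meet in 0. 1b->1: ok.
ac: 1c undefined. 1c->0: no, bacb/cc meet in 0. 1c->1: ok.
All examples now run through 2 states with every (state, symbol) defined. Accept strings end in {1}, Reject strings end in {0}; accept={1}.

states=2 start=0 accept={1} delta: 0a->1 0b->0 0c->0 1a->0 1b->1 1c->1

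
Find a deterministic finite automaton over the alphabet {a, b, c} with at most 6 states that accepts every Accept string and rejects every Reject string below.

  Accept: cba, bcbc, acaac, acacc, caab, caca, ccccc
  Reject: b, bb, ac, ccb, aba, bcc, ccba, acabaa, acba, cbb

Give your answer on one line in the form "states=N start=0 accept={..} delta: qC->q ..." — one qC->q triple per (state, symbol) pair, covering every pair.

State merging on the prefix tree: take the shortest (then alphabetical) example prefix whose next move is undefined and point that move at state 0, else 1, else 2, ...; a target is out if some Accept/Reject pair would then sit in one state with the same input left (inseparable). If every existing state is out, open a new one.
a: 0a undefined. 0a->0: no, cba/acba meet in 0 with "cba" left. Open state 1: 0a->1.
b: 0b undefined. 0b->0: ok.
c: 0c undefined. 0c->0: no, cba/ccba meet in 1. 0c->1: no, cba/aba meet in 1 with "ba" left. Open state 2: 0c->2.
ab: 1b undefined. 1b->0: ok.
ac: 1c undefined. 1c->0: ok.
ca: 2a undefined. 2a->0: no, caab/b meet in 0. 2a->1: no, caca/aba meet in 1. 2a->2: ok.
cb: 2b undefined. 2b->0: no, cba/aba meet in 1. 2b->1: no, cba/acabaa meet in 1 with "a" left. 2b->2: no, cba/cbb meet in 2. Open state 3: 2b->3.
cc: 2c undefined. 2c->0: no, caca/aba meet in 1. 2c->1: no, caca/acabaa meet in 1 with "a" left. 2c->2: no, cba/ccba meet in 3 with "a" left. 2c->3: no, caab/bcc meet in 3. Open state 4: 2c->4.
cba: 3a undefined. 3a->0: no, cba/b meet in 0. 3a->1: no, cba/aba meet in 1. 3a->2: ok.
cbb: 3b undefined. 3b->0: ok.
ccb: 4b undefined. 4b->0: ok.
ccc: 4c undefined. 4c->0: no, ccccc/bcc meet in 4. 4c->1: ok.
acaa: 1a undefined. 1a->0: ok.
bcbc: 3c undefined. 3c->0: no, bcbc/b meet in 0. 3c->1: no, bcbc/aba meet in 1. 3c->2: ok.
caca: 4a undefined. 4a->0: no, caca/b meet in 0. 4a->1: no, caca/aba meet in 1. 4a->2: ok.
All examples now run through 5 states with every (state, symbol) defined. Accept strings end in {2,3}, Reject strings end in {0,1,4}; accept={2,3}.

states=5 start=0 accept={2,3} delta: 0a->1 0b->0 0c->2 1a->0 1b->0 1c->0 2a->2 2b->3 2c->4 3a->2 3b->0 3c->2 4a->2 4b->0 4c->1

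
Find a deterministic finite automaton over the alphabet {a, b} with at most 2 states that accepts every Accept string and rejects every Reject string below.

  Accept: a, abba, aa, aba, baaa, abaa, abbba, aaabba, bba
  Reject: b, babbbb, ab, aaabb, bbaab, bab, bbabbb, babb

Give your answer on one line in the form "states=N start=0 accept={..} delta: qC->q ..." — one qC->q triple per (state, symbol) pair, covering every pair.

states=2 start=0 accept={0} delta: 0a->0 0b->1 1a->0 1b->1

Grow the machine one transition at a time. Run the examples from 0; the earliest place one falls off (shortest prefix, ties alphabetical) gets sent to the lowest-numbered state that keeps every Accept/Reject pair distinguishable — a pair clashes when both reach the same state with identical unread suffix — and to a fresh state only if none does.
a: 0a undefined. 0a->0: ok.
b: 0b undefined. 0b->0: no, a/b meet in 0. Open state 1: 0b->1.
ba: 1a undefined. 1a->0: ok.
bb: 1b undefined. 1b->0: no, a/babbbb meet in 0. 1b->1: ok.
All examples now run through 2 states with every (state, symbol) defined. Accept strings end in {0}, Reject strings end in {1}; accept={0}.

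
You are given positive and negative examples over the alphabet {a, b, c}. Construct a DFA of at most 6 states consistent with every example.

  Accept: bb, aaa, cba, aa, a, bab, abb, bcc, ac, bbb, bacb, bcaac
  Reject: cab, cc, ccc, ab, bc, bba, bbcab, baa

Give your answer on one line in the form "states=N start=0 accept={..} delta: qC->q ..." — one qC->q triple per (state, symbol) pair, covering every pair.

states=5 start=0 accept={0,2} delta: 0a->0 0b->1 0c->2 1a->1 1b->2 1c->3 2a->4 2b->0 2c->4 3a->0 3b->0 3c->0 4a->0 4b->1 4c->1

State merging on the prefix tree: take the shortest (then alphabetical) example prefix whose next move is undefined and point that move at state 0, else 1, else 2, ...; a target is out if some Accept/Reject pair would then sit in one state with the same input left (inseparable). If every existing state is out, open a new one.
a: 0a undefined. 0a->0: ok.
b: 0b undefined. 0b->0: no, bb/ab meet in 0. Open state 1: 0b->1.
c: 0c undefined. 0c->0: no, aaa/cc meet in 0. 0c->1: no, cba/bba meet in 1 with "ba" left. Open state 2: 0c->2.
ba: 1a undefined. 1a->0: no, aaa/baa meet in 0. 1a->1: ok.
bb: 1b undefined. 1b->0: no, bb/bba meet in 0. 1b->1: no, bb/ab meet in 1. 1b->2: ok.
bc: 1c undefined. 1c->0: no, aaa/bc meet in 0. 1c->1: no, bcc/ab meet in 1. 1c->2: no, bb/bc meet in 2. Open state 3: 1c->3.
ca: 2a undefined. 2a->0: no, aaa/bba meet in 0. 2a->1: no, bb/cab meet in 2. 2a->2: no, bb/bba meet in 2. 2a->3: no, bacb/cab meet in 3 with "b" left. Open state 4: 2a->4.
cb: 2b undefined. 2b->0: ok.
cc: 2c undefined. 2c->0: no, bb/ccc meet in 2. 2c->1: no, bb/bbcab meet in 2. 2c->2: no, bb/cc meet in 2. 2c->3: no, bcc/ccc meet in 3 with "c" left. 2c->4: ok.
bca: 3a undefined. 3a->0: ok.
bcc: 3c undefined. 3c->0: ok.
cab: 4b undefined. 4b->0: no, aaa/cab meet in 0. 4b->1: ok.
ccc: 4c undefined. 4c->0: no, aaa/ccc meet in 0. 4c->1: ok.
bacb: 3b undefined. 3b->0: ok.
bbca: 4a undefined. 4a->0: ok.
All examples now run through 5 states with every (state, symbol) defined. Accept strings end in {0,2}, Reject strings end in {1,3,4}; accept={0,2}.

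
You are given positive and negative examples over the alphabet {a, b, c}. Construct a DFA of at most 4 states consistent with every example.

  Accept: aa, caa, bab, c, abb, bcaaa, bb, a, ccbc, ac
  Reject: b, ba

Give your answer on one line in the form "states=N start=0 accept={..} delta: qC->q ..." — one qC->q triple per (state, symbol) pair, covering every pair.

Grow the machine one transition at a time. Run the examples from 0; the earliest place one falls off (shortest prefix, ties alphabetical) gets sent to the lowest-numbered state that keeps every Accept/Reject pair distinguishable — a pair clashes when both reach the same state with identical unread suffix — and to a fresh state only if none does.
a: 0a undefined. 0a->0: ok.
b: 0b undefined. 0b->0: no, aa/b meet in 0. Open state 1: 0b->1.
c: 0c undefined. 0c->0: ok.
ba: 1a undefined. 1a->0: no, aa/ba meet in 0. 1a->1: ok.
bb: 1b undefined. 1b->0: ok.
bc: 1c undefined. 1c->0: ok.
All examples now run through 2 states with every (state, symbol) defined. Accept strings end in {0}, Reject strings end in {1}; accept={0}.

states=2 start=0 accept={0} delta: 0a->0 0b->1 0c->0 1a->1 1b->0 1c->0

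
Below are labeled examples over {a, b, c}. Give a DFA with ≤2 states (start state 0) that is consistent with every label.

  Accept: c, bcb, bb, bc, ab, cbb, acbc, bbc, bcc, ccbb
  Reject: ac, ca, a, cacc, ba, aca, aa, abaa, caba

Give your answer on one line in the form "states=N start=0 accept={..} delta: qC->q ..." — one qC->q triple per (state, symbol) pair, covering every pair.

Fold the examples into a partial DFA from state 0: repeatedly fix the first undefined (state, symbol) met by the shortest-then-alphabetical prefix, trying targets in increasing order and rejecting any under which an Accept and a Reject string meet in one state with the same remainder; add a state when all current targets are rejected. Accepting states are where Accept strings end.
a: 0a undefined. 0a->0: no, c/ac meet in 0 with "c" left. Open state 1: 0a->1.
b: 0b undefined. 0b->0: ok.
c: 0c undefined. 0c->0: ok.
aa: 1a undefined. 1a->0: no, c/aa meet in 0. 1a->1: ok.
ab: 1b undefined. 1b->0: ok.
ac: 1c undefined. 1c->0: no, c/ac meet in 0. 1c->1: ok.
All examples now run through 2 states with every (state, symbol) defined. Accept strings end in {0}, Reject strings end in {1}; accept={0}.

states=2 start=0 accept={0} delta: 0a->1 0b->0 0c->0 1a->1 1b->0 1c->1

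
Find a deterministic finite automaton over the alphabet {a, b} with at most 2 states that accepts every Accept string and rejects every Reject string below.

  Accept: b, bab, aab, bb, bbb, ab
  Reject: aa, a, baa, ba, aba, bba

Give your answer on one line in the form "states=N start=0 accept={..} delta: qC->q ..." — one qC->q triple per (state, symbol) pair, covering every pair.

Grow the machine one transition at a time. Run the examples from 0; the earliest place one falls off (shortest prefix, ties alphabetical) gets sent to the lowest-numbered state that keeps every Accept/Reject pair distinguishable — a pair clashes when both reach the same state with identical unread suffix — and to a fresh state only if none does.
a: 0a undefined. 0a->0: ok.
b: 0b undefined. 0b->0: no, b/aa meet in 0. Open state 1: 0b->1.
ba: 1a undefined. 1a->0: ok.
bb: 1b undefined. 1b->0: no, bb/aa meet in 0. 1b->1: ok.
All examples now run through 2 states with every (state, symbol) defined. Accept strings end in {1}, Reject strings end in {0}; accept={1}.

states=2 start=0 accept={1} delta: 0a->0 0b->1 1a->0 1b->1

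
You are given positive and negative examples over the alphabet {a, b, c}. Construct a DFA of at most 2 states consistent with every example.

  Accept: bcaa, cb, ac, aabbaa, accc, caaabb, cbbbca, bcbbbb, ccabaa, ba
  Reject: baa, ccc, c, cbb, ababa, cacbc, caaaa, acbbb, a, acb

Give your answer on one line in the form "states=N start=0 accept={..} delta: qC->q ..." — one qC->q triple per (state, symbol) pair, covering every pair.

states=2 start=0 accept={0} delta: 0a->1 0b->1 0c->1 1a->0 1b->0 1c->0

Fold the examples into a partial DFA from state 0: repeatedly fix the first undefined (state, symbol) met by the shortest-then-alphabetical prefix, trying targets in increasing order and rejecting any under which an Accept and a Reject string meet in one state with the same remainder; add a state when all current targets are rejected. Accepting states are where Accept strings end.
a: 0a undefined. 0a->0: no, cb/acb meet in 0 with "cb" left. Open state 1: 0a->1.
b: 0b undefined. 0b->0: no, ba/a meet in 1. 0b->1: ok.
c: 0c undefined. 0c->0: no, cb/a meet in 1. 0c->1: ok.
aa: 1a undefined. 1a->0: ok.
ab: 1b undefined. 1b->0: ok.
ac: 1c undefined. 1c->0: ok.
All examples now run through 2 states with every (state, symbol) defined. Accept strings end in {0}, Reject strings end in {1}; accept={0}.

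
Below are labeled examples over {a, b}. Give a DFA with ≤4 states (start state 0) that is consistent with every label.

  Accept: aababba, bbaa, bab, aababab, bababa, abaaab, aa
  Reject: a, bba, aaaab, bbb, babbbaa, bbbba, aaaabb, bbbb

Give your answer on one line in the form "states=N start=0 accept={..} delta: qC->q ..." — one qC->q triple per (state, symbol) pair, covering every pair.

State merging on the prefix tree: take the shortest (then alphabetical) example prefix whose next move is undefined and point that move at state 0, else 1, else 2, ...; a target is out if some Accept/Reject pair would then sit in one state with the same input left (inseparable). If every existing state is out, open a new one.
a: 0a undefined. 0a->0: no, aa/a meet in 0. Open state 1: 0a->1.
b: 0b undefined. 0b->0: ok.
aa: 1a undefined. 1a->0: no, bbaa/aaaab meet in 0. 1a->1: no, bbaa/a meet in 1. Open state 2: 1a->2.
ab: 1b undefined. 1b->0: no, bbaa/babbbaa meet in 2. 1b->1: no, bab/a meet in 1. 1b->2: ok.
aaa: 2a undefined. 2a->0: no, bbaa/aaaab meet in 2. 2a->1: no, bababa/a meet in 1. 2a->2: no, abaaab/aaaab meet in 2 with "b" left. Open state 3: 2a->3.
aab: 2b undefined. 2b->0: no, aababba/a meet in 1. 2b->1: no, aababab/a meet in 1. 2b->2: ok.
aaaa: 3a undefined. 3a->0: ok.
aabab: 3b undefined. 3b->0: no, aababba/a meet in 1. 3b->1: ok.
All examples now run through 4 states with every (state, symbol) defined. Accept strings end in {2,3}, Reject strings end in {0,1}; accept={2,3}.

states=4 start=0 accept={2,3} delta: 0a->1 0b->0 1a->2 1b->2 2a->3 2b->2 3a->0 3b->1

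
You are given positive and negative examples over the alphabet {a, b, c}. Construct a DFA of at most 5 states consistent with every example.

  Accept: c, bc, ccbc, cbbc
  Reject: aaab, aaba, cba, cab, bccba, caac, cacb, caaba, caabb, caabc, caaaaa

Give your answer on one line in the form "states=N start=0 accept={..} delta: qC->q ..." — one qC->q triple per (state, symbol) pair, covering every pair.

State merging on the prefix tree: take the shortest (then alphabetical) example prefix whose next move is undefined and point that move at state 0, else 1, else 2, ...; a target is out if some Accept/Reject pair would then sit in one state with the same input left (inseparable). If every existing state is out, open a new one.
a: 0a undefined. 0a->0: ok.
b: 0b undefined. 0b->0: ok.
c: 0c undefined. 0c->0: no, c/aaab meet in 0. Open state 1: 0c->1.
ca: 1a undefined. 1a->0: no, c/caac meet in 1. 1a->1: no, c/caaaaa meet in 1. Open state 2: 1a->2.
cb: 1b undefined. 1b->0: ok.
cc: 1c undefined. 1c->0: ok.
caa: 2a undefined. 2a->0: no, c/caac meet in 1. 2a->1: no, c/caabc meet in 1. 2a->2: ok.
cab: 2b undefined. 2b->0: no, c/caabc meet in 1. 2b->1: no, c/cab meet in 1. 2b->2: ok.
cac: 2c undefined. 2c->0: ok.
All examples now run through 3 states with every (state, symbol) defined. Accept strings end in {1}, Reject strings end in {0,2}; accept={1}.

states=3 start=0 accept={1} delta: 0a->0 0b->0 0c->1 1a->2 1b->0 1c->0 2a->2 2b->2 2c->0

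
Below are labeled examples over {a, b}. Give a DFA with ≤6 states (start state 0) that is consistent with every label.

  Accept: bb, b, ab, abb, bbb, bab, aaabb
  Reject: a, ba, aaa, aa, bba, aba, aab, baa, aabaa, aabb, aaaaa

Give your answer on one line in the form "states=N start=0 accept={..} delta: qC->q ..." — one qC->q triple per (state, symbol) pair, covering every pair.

State merging on the prefix tree: take the shortest (then alphabetical) example prefix whose next move is undefined and point that move at state 0, else 1, else 2, ...; a target is out if some Accept/Reject pair would then sit in one state with the same input left (inseparable). If every existing state is out, open a new one.
a: 0a undefined. 0a->0: no, bb/aabb meet in 0 with "bb" left. Open state 1: 0a->1.
b: 0b undefined. 0b->0: ok.
aa: 1a undefined. 1a->0: no, bb/aa meet in 0. 1a->1: no, ab/aab meet in 1 with "b" left. Open state 2: 1a->2.
ab: 1b undefined. 1b->0: ok.
aaa: 2a undefined. 2a->0: no, bb/aaa meet in 0. 2a->1: ok.
aab: 2b undefined. 2b->0: no, bb/aab meet in 0. 2b->1: no, bb/aabb meet in 0. 2b->2: ok.
All examples now run through 3 states with every (state, symbol) defined. Accept strings end in {0}, Reject strings end in {1,2}; accept={0}.

states=3 start=0 accept={0} delta: 0a->1 0b->0 1a->2 1b->0 2a->1 2b->2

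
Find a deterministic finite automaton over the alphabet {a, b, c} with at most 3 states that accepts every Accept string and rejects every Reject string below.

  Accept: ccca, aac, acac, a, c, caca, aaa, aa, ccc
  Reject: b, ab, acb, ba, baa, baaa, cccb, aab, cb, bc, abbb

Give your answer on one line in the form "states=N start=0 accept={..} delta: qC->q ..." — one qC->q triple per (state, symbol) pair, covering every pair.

states=2 start=0 accept={0} delta: 0a->0 0b->1 0c->0 1a->1 1b->0 1c->1

Grow the machine one transition at a time. Run the examples from 0; the earliest place one falls off (shortest prefix, ties alphabetical) gets sent to the lowest-numbered state that keeps every Accept/Reject pair distinguishable — a pair clashes when both reach the same state with identical unread suffix — and to a fresh state only if none does.
a: 0a undefined. 0a->0: ok.
b: 0b undefined. 0b->0: no, aac/bc meet in 0 with "c" left. Open state 1: 0b->1.
c: 0c undefined. 0c->0: ok.
ba: 1a undefined. 1a->0: no, ccca/ba meet in 0. 1a->1: ok.
bc: 1c undefined. 1c->0: no, ccca/bc meet in 0. 1c->1: ok.
abb: 1b undefined. 1b->0: ok.
All examples now run through 2 states with every (state, symbol) defined. Accept strings end in {0}, Reject strings end in {1}; accept={0}.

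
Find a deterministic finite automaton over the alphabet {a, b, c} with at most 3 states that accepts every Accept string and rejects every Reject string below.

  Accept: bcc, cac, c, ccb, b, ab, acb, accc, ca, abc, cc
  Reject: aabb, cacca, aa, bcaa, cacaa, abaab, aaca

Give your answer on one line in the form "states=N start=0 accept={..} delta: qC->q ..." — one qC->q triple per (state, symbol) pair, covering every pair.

states=3 start=0 accept={0,1} delta: 0a->1 0b->0 0c->0 1a->2 1b->0 1c->1 2a->2 2b->2 2c->1

Grow the machine one transition at a time. Run the examples from 0; the earliest place one falls off (shortest prefix, ties alphabetical) gets sent to the lowest-numbered state that keeps every Accept/Reject pair distinguishable — a pair clashes when both reach the same state with identical unread suffix — and to a fresh state only if none does.
a: 0a undefined. 0a->0: no, ca/aaca meet in 0 with "ca" left. Open state 1: 0a->1.
b: 0b undefined. 0b->0: ok.
c: 0c undefined. 0c->0: ok.
aa: 1a undefined. 1a->0: no, bcc/aabb meet in 0. 1a->1: no, ca/aa meet in 1. Open state 2: 1a->2.
ab: 1b undefined. 1b->0: ok.
ac: 1c undefined. 1c->0: no, ca/cacca meet in 1. 1c->1: ok.
aab: 2b undefined. 2b->0: no, bcc/aabb meet in 0. 2b->1: no, bcc/aabb meet in 0. 2b->2: ok.
aac: 2c undefined. 2c->0: no, cac/aaca meet in 1. 2c->1: ok.
cacaa: 2a undefined. 2a->0: no, bcc/cacaa meet in 0. 2a->1: no, cac/cacaa meet in 1. 2a->2: ok.
All examples now run through 3 states with every (state, symbol) defined. Accept strings end in {0,1}, Reject strings end in {2}; accept={0,1}.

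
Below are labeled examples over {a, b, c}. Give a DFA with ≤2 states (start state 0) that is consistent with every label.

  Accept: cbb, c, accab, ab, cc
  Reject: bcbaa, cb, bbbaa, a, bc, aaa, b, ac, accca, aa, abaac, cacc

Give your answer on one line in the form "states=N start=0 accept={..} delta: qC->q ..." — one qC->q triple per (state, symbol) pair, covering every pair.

Fold the examples into a partial DFA from state 0: repeatedly fix the first undefined (state, symbol) met by the shortest-then-alphabetical prefix, trying targets in increasing order and rejecting any under which an Accept and a Reject string meet in one state with the same remainder; add a state when all current targets are rejected. Accepting states are where Accept strings end.
a: 0a undefined. 0a->0: no, c/ac meet in 0 with "c" left. Open state 1: 0a->1.
b: 0b undefined. 0b->0: no, c/bc meet in 0 with "c" left. 0b->1: ok.
c: 0c undefined. 0c->0: ok.
aa: 1a undefined. 1a->0: no, c/aa meet in 0. 1a->1: ok.
ab: 1b undefined. 1b->0: ok.
ac: 1c undefined. 1c->0: no, cbb/bc meet in 0. 1c->1: ok.
All examples now run through 2 states with every (state, symbol) defined. Accept strings end in {0}, Reject strings end in {1}; accept={0}.

states=2 start=0 accept={0} delta: 0a->1 0b->1 0c->0 1a->1 1b->0 1c->1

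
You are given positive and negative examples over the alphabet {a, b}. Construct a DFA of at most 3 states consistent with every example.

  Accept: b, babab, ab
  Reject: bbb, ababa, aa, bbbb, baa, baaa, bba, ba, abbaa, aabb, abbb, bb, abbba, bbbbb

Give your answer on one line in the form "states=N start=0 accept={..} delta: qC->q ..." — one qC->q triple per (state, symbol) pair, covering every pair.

Grow the machine one transition at a time. Run the examples from 0; the earliest place one falls off (shortest prefix, ties alphabetical) gets sent to the lowest-numbered state that keeps every Accept/Reject pair distinguishable — a pair clashes when both reach the same state with identical unread suffix — and to a fresh state only if none does.
a: 0a undefined. 0a->0: ok.
b: 0b undefined. 0b->0: no, b/bbb meet in 0. Open state 1: 0b->1.
ba: 1a undefined. 1a->0: ok.
bb: 1b undefined. 1b->0: no, b/bbb meet in 1. 1b->1: no, b/bbb meet in 1. Open state 2: 1b->2.
bba: 2a undefined. 2a->0: ok.
bbb: 2b undefined. 2b->0: no, b/bbbb meet in 1. 2b->1: no, b/bbb meet in 1. 2b->2: ok.
All examples now run through 3 states with every (state, symbol) defined. Accept strings end in {1}, Reject strings end in {0,2}; accept={1}.

states=3 start=0 accept={1} delta: 0a->0 0b->1 1a->0 1b->2 2a->0 2b->2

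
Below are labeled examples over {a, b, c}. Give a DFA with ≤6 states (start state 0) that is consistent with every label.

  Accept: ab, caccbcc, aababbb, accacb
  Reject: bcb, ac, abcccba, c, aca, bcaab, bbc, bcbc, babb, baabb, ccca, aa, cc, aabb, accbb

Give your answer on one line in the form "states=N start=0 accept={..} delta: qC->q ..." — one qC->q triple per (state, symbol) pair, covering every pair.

states=3 start=0 accept={1} delta: 0a->0 0b->1 0c->0 1a->0 1b->0 1c->2 2a->2 2b->0 2c->1

Grow the machine one transition at a time. Run the examples from 0; the earliest place one falls off (shortest prefix, ties alphabetical) gets sent to the lowest-numbered state that keeps every Accept/Reject pair distinguishable — a pair clashes when both reach the same state with identical unread suffix — and to a fresh state only if none does.
a: 0a undefined. 0a->0: ok.
b: 0b undefined. 0b->0: no, ab/babb meet in 0. Open state 1: 0b->1.
c: 0c undefined. 0c->0: ok.
ba: 1a undefined. 1a->0: ok.
bb: 1b undefined. 1b->0: ok.
bc: 1c undefined. 1c->0: no, ab/bcb meet in 1. 1c->1: no, ab/bcaab meet in 1. Open state 2: 1c->2.
bca: 2a undefined. 2a->0: no, ab/bcaab meet in 1. 2a->1: no, ab/bcaab meet in 1. 2a->2: ok.
bcb: 2b undefined. 2b->0: ok.
abcc: 2c undefined. 2c->0: no, caccbcc/bcb meet in 0. 2c->1: ok.
All examples now run through 3 states with every (state, symbol) defined. Accept strings end in {1}, Reject strings end in {0}; accept={1}.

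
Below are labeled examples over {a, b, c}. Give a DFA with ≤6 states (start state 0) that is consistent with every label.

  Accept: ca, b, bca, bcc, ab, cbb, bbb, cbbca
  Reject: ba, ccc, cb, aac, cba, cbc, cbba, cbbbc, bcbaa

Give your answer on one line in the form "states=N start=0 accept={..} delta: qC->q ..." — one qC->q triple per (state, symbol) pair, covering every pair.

states=3 start=0 accept={1} delta: 0a->0 0b->1 0c->2 1a->0 1b->0 1c->2 2a->1 2b->0 2c->1

Fold the examples into a partial DFA from state 0: repeatedly fix the first undefined (state, symbol) met by the shortest-then-alphabetical prefix, trying targets in increasing order and rejecting any under which an Accept and a Reject string meet in one state with the same remainder; add a state when all current targets are rejected. Accepting states are where Accept strings end.
a: 0a undefined. 0a->0: ok.
b: 0b undefined. 0b->0: no, b/ba meet in 0. Open state 1: 0b->1.
c: 0c undefined. 0c->0: no, ca/ccc meet in 0. 0c->1: no, ca/ba meet in 1 with "a" left. Open state 2: 0c->2.
ba: 1a undefined. 1a->0: ok.
bb: 1b undefined. 1b->0: ok.
bc: 1c undefined. 1c->0: no, bca/ba meet in 0. 1c->1: no, bca/ba meet in 0. 1c->2: ok.
ca: 2a undefined. 2a->0: no, ca/ba meet in 0. 2a->1: ok.
cb: 2b undefined. 2b->0: ok.
cc: 2c undefined. 2c->0: no, bcc/ba meet in 0. 2c->1: ok.
All examples now run through 3 states with every (state, symbol) defined. Accept strings end in {1}, Reject strings end in {0,2}; accept={1}.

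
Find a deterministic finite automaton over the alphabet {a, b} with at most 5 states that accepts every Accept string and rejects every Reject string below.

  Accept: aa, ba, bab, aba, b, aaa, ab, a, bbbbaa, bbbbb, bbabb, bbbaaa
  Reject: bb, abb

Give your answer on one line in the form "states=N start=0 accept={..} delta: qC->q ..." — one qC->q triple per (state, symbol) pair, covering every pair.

Grow the machine one transition at a time. Run the examples from 0; the earliest place one falls off (shortest prefix, ties alphabetical) gets sent to the lowest-numbered state that keeps every Accept/Reject pair distinguishable — a pair clashes when both reach the same state with identical unread suffix — and to a fresh state only if none does.
a: 0a undefined. 0a->0: ok.
b: 0b undefined. 0b->0: no, aa/bb meet in 0. Open state 1: 0b->1.
ba: 1a undefined. 1a->0: ok.
bb: 1b undefined. 1b->0: no, aa/bb meet in 0. 1b->1: no, bab/bb meet in 1. Open state 2: 1b->2.
bba: 2a undefined. 2a->0: no, bbabb/bb meet in 2. 2a->1: ok.
bbb: 2b undefined. 2b->0: no, bbbbb/bb meet in 2. 2b->1: ok.
All examples now run through 3 states with every (state, symbol) defined. Accept strings end in {0,1}, Reject strings end in {2}; accept={0,1}.

states=3 start=0 accept={0,1} delta: 0a->0 0b->1 1a->0 1b->2 2a->1 2b->1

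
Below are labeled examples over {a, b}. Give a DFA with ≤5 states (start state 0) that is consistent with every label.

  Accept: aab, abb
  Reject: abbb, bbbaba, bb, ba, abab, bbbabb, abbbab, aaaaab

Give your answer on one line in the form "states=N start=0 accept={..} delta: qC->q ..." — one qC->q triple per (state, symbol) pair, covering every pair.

Grow the machine one transition at a time. Run the examples from 0; the earliest place one falls off (shortest prefix, ties alphabetical) gets sent to the lowest-numbered state that keeps every Accept/Reject pair distinguishable — a pair clashes when both reach the same state with identical unread suffix — and to a fresh state only if none does.
a: 0a undefined. 0a->0: no, aab/aaaaab meet in 0 with "b" left. Open state 1: 0a->1.
b: 0b undefined. 0b->0: no, abb/bbbabb meet in 1 with "bb" left. 0b->1: ok.
aa: 1a undefined. 1a->0: ok.
ab: 1b undefined. 1b->0: ok.
All examples now run through 2 states with every (state, symbol) defined. Accept strings end in {1}, Reject strings end in {0}; accept={1}.

states=2 start=0 accept={1} delta: 0a->1 0b->1 1a->0 1b->0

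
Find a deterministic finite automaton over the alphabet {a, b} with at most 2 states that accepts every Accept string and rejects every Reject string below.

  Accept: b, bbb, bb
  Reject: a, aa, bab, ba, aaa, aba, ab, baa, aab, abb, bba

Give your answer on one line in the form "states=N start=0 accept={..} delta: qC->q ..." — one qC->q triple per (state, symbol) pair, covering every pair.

states=2 start=0 accept={0} delta: 0a->1 0b->0 1a->1 1b->1

State merging on the prefix tree: take the shortest (then alphabetical) example prefix whose next move is undefined and point that move at state 0, else 1, else 2, ...; a target is out if some Accept/Reject pair would then sit in one state with the same input left (inseparable). If every existing state is out, open a new one.
a: 0a undefined. 0a->0: no, b/ab meet in 0 with "b" left. Open state 1: 0a->1.
b: 0b undefined. 0b->0: ok.
aa: 1a undefined. 1a->0: no, b/aa meet in 0. 1a->1: ok.
ab: 1b undefined. 1b->0: no, b/bab meet in 0. 1b->1: ok.
All examples now run through 2 states with every (state, symbol) defined. Accept strings end in {0}, Reject strings end in {1}; accept={0}.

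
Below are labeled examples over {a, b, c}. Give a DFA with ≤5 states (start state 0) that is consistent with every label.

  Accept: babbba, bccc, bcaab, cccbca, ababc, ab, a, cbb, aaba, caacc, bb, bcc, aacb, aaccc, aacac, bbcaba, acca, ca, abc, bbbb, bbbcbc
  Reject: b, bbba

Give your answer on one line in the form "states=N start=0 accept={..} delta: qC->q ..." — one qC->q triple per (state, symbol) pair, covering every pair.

Grow the machine one transition at a time. Run the examples from 0; the earliest place one falls off (shortest prefix, ties alphabetical) gets sent to the lowest-numbered state that keeps every Accept/Reject pair distinguishable — a pair clashes when both reach the same state with identical unread suffix — and to a fresh state only if none does.
a: 0a undefined. 0a->0: no, ab/b meet in 0 with "b" left. Open state 1: 0a->1.
b: 0b undefined. 0b->0: no, a/bbba meet in 1. 0b->1: no, a/b meet in 1. Open state 2: 0b->2.
c: 0c undefined. 0c->0: ok.
aa: 1a undefined. 1a->0: no, aacb/b meet in 2. 1a->1: ok.
ab: 1b undefined. 1b->0: ok.
ac: 1c undefined. 1c->0: no, aacb/b meet in 2. 1c->1: ok.
ba: 2a undefined. 2a->0: no, babbba/bbba meet in 2 with "bba" left. 2a->1: ok.
bb: 2b undefined. 2b->0: no, babbba/bbba meet in 1. 2b->1: no, babbba/bbba meet in 1. 2b->2: no, babbba/bbba meet in 1. Open state 3: 2b->3.
bc: 2c undefined. 2c->0: ok.
bbb: 3b undefined. 3b->0: no, cccbca/bbba meet in 1. 3b->1: no, cccbca/bbba meet in 1. 3b->2: no, cccbca/bbba meet in 1. 3b->3: no, babbba/bbba meet in 3 with "a" left. Open state 4: 3b->4.
bbc: 3c undefined. 3c->0: ok.
bbba: 4a undefined. 4a->0: no, bccc/bbba meet in 0. 4a->1: no, cccbca/bbba meet in 1. 4a->2: ok.
bbbb: 4b undefined. 4b->0: ok.
bbbc: 4c undefined. 4c->0: ok.
babbba: 3a undefined. 3a->0: ok.
All examples now run through 5 states with every (state, symbol) defined. Accept strings end in {0,1,3}, Reject strings end in {2}; accept={0,1,3}.

states=5 start=0 accept={0,1,3} delta: 0a->1 0b->2 0c->0 1a->1 1b->0 1c->1 2a->1 2b->3 2c->0 3a->0 3b->4 3c->0 4a->2 4b->0 4c->0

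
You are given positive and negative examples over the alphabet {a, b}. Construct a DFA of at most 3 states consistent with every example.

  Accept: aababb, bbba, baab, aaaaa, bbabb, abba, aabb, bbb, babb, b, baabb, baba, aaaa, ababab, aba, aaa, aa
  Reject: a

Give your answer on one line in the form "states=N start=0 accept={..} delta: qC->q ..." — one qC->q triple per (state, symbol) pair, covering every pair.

states=3 start=0 accept={2} delta: 0a->1 0b->2 1a->2 1b->1 2a->2 2b->2

Grow the machine one transition at a time. Run the examples from 0; the earliest place one falls off (shortest prefix, ties alphabetical) gets sent to the lowest-numbered state that keeps every Accept/Reject pair distinguishable — a pair clashes when both reach the same state with identical unread suffix — and to a fresh state only if none does.
a: 0a undefined. 0a->0: no, aaaaa/a meet in 0. Open state 1: 0a->1.
b: 0b undefined. 0b->0: no, bbba/a meet in 1. 0b->1: no, b/a meet in 1. Open state 2: 0b->2.
aa: 1a undefined. 1a->0: no, aaaaa/a meet in 1. 1a->1: no, aaaaa/a meet in 1. 1a->2: ok.
ab: 1b undefined. 1b->0: no, aba/a meet in 1. 1b->1: ok.
ba: 2a undefined. 2a->0: no, baab/a meet in 1. 2a->1: no, aaaaa/a meet in 1. 2a->2: ok.
bb: 2b undefined. 2b->0: no, aababb/a meet in 1. 2b->1: no, aababb/a meet in 1. 2b->2: ok.
All examples now run through 3 states with every (state, symbol) defined. Accept strings end in {2}, Reject strings end in {1}; accept={2}.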